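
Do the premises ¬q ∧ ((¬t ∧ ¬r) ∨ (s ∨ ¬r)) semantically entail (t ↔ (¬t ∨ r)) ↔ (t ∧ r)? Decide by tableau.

Yes

Initial set: {(¬q ∧ ((¬t ∧ ¬r) ∨ (s ∨ ¬r))); ¬((t ↔ (¬t ∨ r)) ↔ (t ∧ r))}.
(¬q ∧ ((¬t ∧ ¬r) ∨ (s ∨ ¬r))): α-rule — add ¬q, ((¬t ∧ ¬r) ∨ (s ∨ ¬r)).
¬((t ↔ (¬t ∨ r)) ↔ (t ∧ r)): β-rule — branch into (t ↔ (¬t ∨ r)), ¬(t ∧ r)  //  ¬(t ↔ (¬t ∨ r)), (t ∧ r).
  branch 1 (add (t ↔ (¬t ∨ r)), ¬(t ∧ r)):
    ((¬t ∧ ¬r) ∨ (s ∨ ¬r)): β-rule — branch into (¬t ∧ ¬r)  //  (s ∨ ¬r).
      branch 1.1 (add (¬t ∧ ¬r)):
        (¬t ∧ ¬r): α-rule — add ¬t, ¬r.
        (t ↔ (¬t ∨ r)): β-rule — branch into t, (¬t ∨ r)  //  ¬t, ¬(¬t ∨ r).
          branch 1.1.1 (add t, (¬t ∨ r)):
            × closes — contains both t and ¬t.
          branch 1.1.2 (add ¬t, ¬(¬t ∨ r)):
            ¬(¬t ∨ r): α-rule — add ¬¬t, ¬r.
            × closes — contains both t and ¬t.
      branch 1.2 (add (s ∨ ¬r)):
        (t ↔ (¬t ∨ r)): β-rule — branch into t, (¬t ∨ r)  //  ¬t, ¬(¬t ∨ r).
          branch 1.2.1 (add t, (¬t ∨ r)):
            ¬(t ∧ r): β-rule — branch into ¬t  //  ¬r.
              branch 1.2.1.1 (add ¬t):
                × closes — contains both t and ¬t.
              branch 1.2.1.2 (add ¬r):
                (s ∨ ¬r): β-rule — branch into s  //  ¬r.
                  branch 1.2.1.2.1 (add s):
                    (¬t ∨ r): β-rule — branch into ¬t  //  r.
                      branch 1.2.1.2.1.1 (add ¬t):
                        × closes — contains both t and ¬t.
                      branch 1.2.1.2.1.2 (add r):
                        × closes — contains both r and ¬r.
                  branch 1.2.1.2.2 (add ¬r):
                    (¬t ∨ r): β-rule — branch into ¬t  //  r.
                      branch 1.2.1.2.2.1 (add ¬t):
                        × closes — contains both t and ¬t.
                      branch 1.2.1.2.2.2 (add r):
                        × closes — contains both r and ¬r.
          branch 1.2.2 (add ¬t, ¬(¬t ∨ r)):
            ¬(¬t ∨ r): α-rule — add ¬¬t, ¬r.
            × closes — contains both t and ¬t.
  branch 2 (add ¬(t ↔ (¬t ∨ r)), (t ∧ r)):
    (t ∧ r): α-rule — add t, r.
    ((¬t ∧ ¬r) ∨ (s ∨ ¬r)): β-rule — branch into (¬t ∧ ¬r)  //  (s ∨ ¬r).
      branch 2.1 (add (¬t ∧ ¬r)):
        (¬t ∧ ¬r): α-rule — add ¬t, ¬r.
        × closes — contains both t and ¬t.
      branch 2.2 (add (s ∨ ¬r)):
        ¬(t ↔ (¬t ∨ r)): β-rule — branch into t, ¬(¬t ∨ r)  //  ¬t, (¬t ∨ r).
          branch 2.2.1 (add t, ¬(¬t ∨ r)):
            ¬(¬t ∨ r): α-rule — add ¬¬t, ¬r.
            × closes — contains both r and ¬r.
          branch 2.2.2 (add ¬t, (¬t ∨ r)):
            × closes — contains both t and ¬t.
All 11 branches close.
Every branch closed, so the premises entail the conclusion.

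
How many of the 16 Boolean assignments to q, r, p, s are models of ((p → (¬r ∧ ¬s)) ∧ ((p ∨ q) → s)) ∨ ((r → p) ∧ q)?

Initial set: {(((p → (¬r ∧ ¬s)) ∧ ((p ∨ q) → s)) ∨ ((r → p) ∧ q))}.
(((p → (¬r ∧ ¬s)) ∧ ((p ∨ q) → s)) ∨ ((r → p) ∧ q)): β-rule — branch into ((p → (¬r ∧ ¬s)) ∧ ((p ∨ q) → s))  //  ((r → p) ∧ q).
  branch 1 (add ((p → (¬r ∧ ¬s)) ∧ ((p ∨ q) → s))):
    ((p → (¬r ∧ ¬s)) ∧ ((p ∨ q) → s)): α-rule — add (p → (¬r ∧ ¬s)), ((p ∨ q) → s).
    (p → (¬r ∧ ¬s)): β-rule — branch into ¬p  //  (¬r ∧ ¬s).
      branch 1.1 (add ¬p):
        ((p ∨ q) → s): β-rule — branch into ¬(p ∨ q)  //  s.
          branch 1.1.1 (add ¬(p ∨ q)):
            ¬(p ∨ q): α-rule — add ¬p, ¬q.
            ○ open, literals {p=0, q=0}.
          branch 1.1.2 (add s):
            ○ open, literals {p=0, s=1}.
      branch 1.2 (add (¬r ∧ ¬s)):
        (¬r ∧ ¬s): α-rule — add ¬r, ¬s.
        ((p ∨ q) → s): β-rule — branch into ¬(p ∨ q)  //  s.
          branch 1.2.1 (add ¬(p ∨ q)):
            ¬(p ∨ q): α-rule — add ¬p, ¬q.
            ○ open, literals {p=0, q=0, r=0, s=0}.
          branch 1.2.2 (add s):
            × closes — contains both s and ¬s.
  branch 2 (add ((r → p) ∧ q)):
    ((r → p) ∧ q): α-rule — add (r → p), q.
    (r → p): β-rule — branch into ¬r  //  p.
      branch 2.1 (add ¬r):
        ○ open, literals {q=1, r=0}.
      branch 2.2 (add p):
        ○ open, literals {p=1, q=1}.
1 branch closed, 5 open.
Each open branch fixes some atoms; the unmentioned ones are free. Counting distinct full assignments: branch {p=0, q=0} (r, s) contributes 4 new; branch {p=0, s=1} (q, r) contributes 2 new; branch {p=0, q=0, r=0, s=0} (none free) contributes 0 new; branch {q=1, r=0} (p, s) contributes 3 new; branch {p=1, q=1} (r, s) contributes 2 new. Total: 11.

11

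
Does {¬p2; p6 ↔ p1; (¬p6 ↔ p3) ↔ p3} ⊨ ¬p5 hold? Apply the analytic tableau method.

No

Initial set: {¬p2; (p6 ↔ p1); ((¬p6 ↔ p3) ↔ p3); ¬¬p5}.
(p6 ↔ p1): β-rule — branch into p6, p1  //  ¬p6, ¬p1.
  branch 1 (add p6, p1):
    ((¬p6 ↔ p3) ↔ p3): β-rule — branch into (¬p6 ↔ p3), p3  //  ¬(¬p6 ↔ p3), ¬p3.
      branch 1.1 (add (¬p6 ↔ p3), p3):
        (¬p6 ↔ p3): β-rule — branch into ¬p6, p3  //  ¬¬p6, ¬p3.
          branch 1.1.1 (add ¬p6, p3):
            × closes — contains both p6 and ¬p6.
          branch 1.1.2 (add ¬¬p6, ¬p3):
            × closes — contains both p3 and ¬p3.
      branch 1.2 (add ¬(¬p6 ↔ p3), ¬p3):
        ¬(¬p6 ↔ p3): β-rule — branch into ¬p6, ¬p3  //  ¬¬p6, p3.
          branch 1.2.1 (add ¬p6, ¬p3):
            × closes — contains both p6 and ¬p6.
          branch 1.2.2 (add ¬¬p6, p3):
            × closes — contains both p3 and ¬p3.
  branch 2 (add ¬p6, ¬p1):
    ((¬p6 ↔ p3) ↔ p3): β-rule — branch into (¬p6 ↔ p3), p3  //  ¬(¬p6 ↔ p3), ¬p3.
      branch 2.1 (add (¬p6 ↔ p3), p3):
        (¬p6 ↔ p3): β-rule — branch into ¬p6, p3  //  ¬¬p6, ¬p3.
          branch 2.1.1 (add ¬p6, p3):
            ○ open, literals {p1=F, p2=F, p3=T, p5=T, p6=F}.
          branch 2.1.2 (add ¬¬p6, ¬p3):
            × closes — contains both p6 and ¬p6.
      branch 2.2 (add ¬(¬p6 ↔ p3), ¬p3):
        ¬(¬p6 ↔ p3): β-rule — branch into ¬p6, ¬p3  //  ¬¬p6, p3.
          branch 2.2.1 (add ¬p6, ¬p3):
            ○ open, literals {p1=F, p2=F, p3=F, p5=T, p6=F}.
          branch 2.2.2 (add ¬¬p6, p3):
            × closes — contains both p6 and ¬p6.
6 branches closed, 2 open.
An open branch gives a countermodel: p1=F, p2=F, p3=T, p5=T, p6=F (unmentioned atoms arbitrary); the premises hold there but the conclusion fails.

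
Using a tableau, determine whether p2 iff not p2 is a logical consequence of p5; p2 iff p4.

Initial set: {p5; (p2 iff p4); not (p2 iff not p2)}.
(p2 iff p4): β-rule — branch into p2, p4  //  not p2, not p4.
  branch 1 (add p2, p4):
    not (p2 iff not p2): β-rule — branch into p2, not not p2  //  not p2, not p2.
      branch 1.1 (add p2, not not p2):
        ○ open, literals {p2=T, p4=T, p5=T}.
      branch 1.2 (add not p2, not p2):
        × closes — contains both p2 and not p2.
  branch 2 (add not p2, not p4):
    not (p2 iff not p2): β-rule — branch into p2, not not p2  //  not p2, not p2.
      branch 2.1 (add p2, not not p2):
        × closes — contains both p2 and not p2.
      branch 2.2 (add not p2, not p2):
        ○ open, literals {p2=F, p4=F, p5=T}.
2 branches closed, 2 open.
An open branch gives a countermodel: p2=T, p4=T, p5=T (unmentioned atoms arbitrary); the premises hold there but the conclusion fails.

No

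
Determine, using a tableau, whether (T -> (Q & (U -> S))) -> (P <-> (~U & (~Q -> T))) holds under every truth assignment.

Assume the negation and expand:
Initial set: {~((T -> (Q & (U -> S))) -> (P <-> (~U & (~Q -> T))))}.
~((T -> (Q & (U -> S))) -> (P <-> (~U & (~Q -> T)))): α-rule — add (T -> (Q & (U -> S))), ~(P <-> (~U & (~Q -> T))).
(T -> (Q & (U -> S))): β-rule — branch into ~T  //  (Q & (U -> S)).
  branch 1 (add ~T):
    ~(P <-> (~U & (~Q -> T))): β-rule — branch into P, ~(~U & (~Q -> T))  //  ~P, (~U & (~Q -> T)).
      branch 1.1 (add P, ~(~U & (~Q -> T))):
        ~(~U & (~Q -> T)): β-rule — branch into ~~U  //  ~(~Q -> T).
          branch 1.1.1 (add ~~U):
            ○ open, literals {P=T, T=F, U=T}.
          branch 1.1.2 (add ~(~Q -> T)):
            ~(~Q -> T): α-rule — add ~Q, ~T.
            ○ open, literals {P=T, Q=F, T=F}.
      branch 1.2 (add ~P, (~U & (~Q -> T))):
        (~U & (~Q -> T)): α-rule — add ~U, (~Q -> T).
        (~Q -> T): β-rule — branch into ~~Q  //  T.
          branch 1.2.1 (add ~~Q):
            ○ open, literals {P=F, Q=T, T=F, U=F}.
          branch 1.2.2 (add T):
            × closes — contains both T and ~T.
  branch 2 (add (Q & (U -> S))):
    (Q & (U -> S)): α-rule — add Q, (U -> S).
    ~(P <-> (~U & (~Q -> T))): β-rule — branch into P, ~(~U & (~Q -> T))  //  ~P, (~U & (~Q -> T)).
      branch 2.1 (add P, ~(~U & (~Q -> T))):
        (U -> S): β-rule — branch into ~U  //  S.
          branch 2.1.1 (add ~U):
            ~(~U & (~Q -> T)): β-rule — branch into ~~U  //  ~(~Q -> T).
              branch 2.1.1.1 (add ~~U):
                × closes — contains both U and ~U.
              branch 2.1.1.2 (add ~(~Q -> T)):
                ~(~Q -> T): α-rule — add ~Q, ~T.
                × closes — contains both Q and ~Q.
          branch 2.1.2 (add S):
            ~(~U & (~Q -> T)): β-rule — branch into ~~U  //  ~(~Q -> T).
              branch 2.1.2.1 (add ~~U):
                ○ open, literals {P=T, Q=T, S=T, U=T}.
              branch 2.1.2.2 (add ~(~Q -> T)):
                ~(~Q -> T): α-rule — add ~Q, ~T.
                × closes — contains both Q and ~Q.
      branch 2.2 (add ~P, (~U & (~Q -> T))):
        (~U & (~Q -> T)): α-rule — add ~U, (~Q -> T).
        (U -> S): β-rule — branch into ~U  //  S.
          branch 2.2.1 (add ~U):
            (~Q -> T): β-rule — branch into ~~Q  //  T.
              branch 2.2.1.1 (add ~~Q):
                ○ open, literals {P=F, Q=T, U=F}.
              branch 2.2.1.2 (add T):
                ○ open, literals {P=F, Q=T, T=T, U=F}.
          branch 2.2.2 (add S):
            (~Q -> T): β-rule — branch into ~~Q  //  T.
              branch 2.2.2.1 (add ~~Q):
                ○ open, literals {P=F, Q=T, S=T, U=F}.
              branch 2.2.2.2 (add T):
                ○ open, literals {P=F, Q=T, S=T, T=T, U=F}.
4 branches closed, 8 open.
An open branch gives a countermodel: P=T, T=F, U=T (unmentioned atoms arbitrary); under it the original formula is false.

Not valid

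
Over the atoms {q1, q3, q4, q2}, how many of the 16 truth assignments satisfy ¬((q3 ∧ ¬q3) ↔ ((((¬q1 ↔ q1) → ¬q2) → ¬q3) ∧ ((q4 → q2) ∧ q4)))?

Initial set: {T ¬((q3 ∧ ¬q3) ↔ ((((¬q1 ↔ q1) → ¬q2) → ¬q3) ∧ ((q4 → q2) ∧ q4)))}.
T ¬((q3 ∧ ¬q3) ↔ ((((¬q1 ↔ q1) → ¬q2) → ¬q3) ∧ ((q4 → q2) ∧ q4))): β-rule — branch into T (q3 ∧ ¬q3), F ((((¬q1 ↔ q1) → ¬q2) → ¬q3) ∧ ((q4 → q2) ∧ q4))  //  F (q3 ∧ ¬q3), T ((((¬q1 ↔ q1) → ¬q2) → ¬q3) ∧ ((q4 → q2) ∧ q4)).
  branch 1 (add T (q3 ∧ ¬q3), F ((((¬q1 ↔ q1) → ¬q2) → ¬q3) ∧ ((q4 → q2) ∧ q4))):
    T (q3 ∧ ¬q3): α-rule — add T q3, T ¬q3.
    × closes — contains both q3 and ¬q3.
  branch 2 (add F (q3 ∧ ¬q3), T ((((¬q1 ↔ q1) → ¬q2) → ¬q3) ∧ ((q4 → q2) ∧ q4))):
    T ((((¬q1 ↔ q1) → ¬q2) → ¬q3) ∧ ((q4 → q2) ∧ q4)): α-rule — add T (((¬q1 ↔ q1) → ¬q2) → ¬q3), T ((q4 → q2) ∧ q4).
    T ((q4 → q2) ∧ q4): α-rule — add T (q4 → q2), T q4.
    F (q3 ∧ ¬q3): β-rule — branch into F q3  //  F ¬q3.
      branch 2.1 (add F q3):
        T (((¬q1 ↔ q1) → ¬q2) → ¬q3): β-rule — branch into F ((¬q1 ↔ q1) → ¬q2)  //  T ¬q3.
          branch 2.1.1 (add F ((¬q1 ↔ q1) → ¬q2)):
            F ((¬q1 ↔ q1) → ¬q2): α-rule — add T (¬q1 ↔ q1), F ¬q2.
            T (q4 → q2): β-rule — branch into F q4  //  T q2.
              branch 2.1.1.1 (add F q4):
                × closes — contains both q4 and ¬q4.
              branch 2.1.1.2 (add T q2):
                T (¬q1 ↔ q1): β-rule — branch into T ¬q1, T q1  //  F ¬q1, F q1.
                  branch 2.1.1.2.1 (add T ¬q1, T q1):
                    × closes — contains both q1 and ¬q1.
                  branch 2.1.1.2.2 (add F ¬q1, F q1):
                    × closes — contains both q1 and ¬q1.
          branch 2.1.2 (add T ¬q3):
            T (q4 → q2): β-rule — branch into F q4  //  T q2.
              branch 2.1.2.1 (add F q4):
                × closes — contains both q4 and ¬q4.
              branch 2.1.2.2 (add T q2):
                ○ open, literals {q2=1, q3=0, q4=1}.
      branch 2.2 (add F ¬q3):
        T (((¬q1 ↔ q1) → ¬q2) → ¬q3): β-rule — branch into F ((¬q1 ↔ q1) → ¬q2)  //  T ¬q3.
          branch 2.2.1 (add F ((¬q1 ↔ q1) → ¬q2)):
            F ((¬q1 ↔ q1) → ¬q2): α-rule — add T (¬q1 ↔ q1), F ¬q2.
            T (q4 → q2): β-rule — branch into F q4  //  T q2.
              branch 2.2.1.1 (add F q4):
                × closes — contains both q4 and ¬q4.
              branch 2.2.1.2 (add T q2):
                T (¬q1 ↔ q1): β-rule — branch into T ¬q1, T q1  //  F ¬q1, F q1.
                  branch 2.2.1.2.1 (add T ¬q1, T q1):
                    × closes — contains both q1 and ¬q1.
                  branch 2.2.1.2.2 (add F ¬q1, F q1):
                    × closes — contains both q1 and ¬q1.
          branch 2.2.2 (add T ¬q3):
            × closes — contains both q3 and ¬q3.
9 branches closed, 1 open.
Each open branch fixes some atoms; the unmentioned ones are free. Counting distinct full assignments: branch {q2=1, q3=0, q4=1} (q1) contributes 2 new. Total: 2.

2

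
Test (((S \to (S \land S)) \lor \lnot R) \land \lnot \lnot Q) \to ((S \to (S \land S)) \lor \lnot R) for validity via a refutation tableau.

Assume the negation and expand:
Initial set: {\lnot ((((S \to (S \land S)) \lor \lnot R) \land \lnot \lnot Q) \to ((S \to (S \land S)) \lor \lnot R))}.
\lnot ((((S \to (S \land S)) \lor \lnot R) \land \lnot \lnot Q) \to ((S \to (S \land S)) \lor \lnot R)): α-rule — add (((S \to (S \land S)) \lor \lnot R) \land \lnot \lnot Q), \lnot ((S \to (S \land S)) \lor \lnot R).
(((S \to (S \land S)) \lor \lnot R) \land \lnot \lnot Q): α-rule — add ((S \to (S \land S)) \lor \lnot R), \lnot \lnot Q.
\lnot ((S \to (S \land S)) \lor \lnot R): α-rule — add \lnot (S \to (S \land S)), \lnot \lnot R.
\lnot \lnot Q: drop double negation, giving Q.
\lnot (S \to (S \land S)): α-rule — add S, \lnot (S \land S).
((S \to (S \land S)) \lor \lnot R): β-rule — branch into (S \to (S \land S))  //  \lnot R.
  branch 1 (add (S \to (S \land S))):
    \lnot (S \land S): β-rule — branch into \lnot S  //  \lnot S.
      branch 1.1 (add \lnot S):
        × closes — contains both S and \lnot S.
      branch 1.2 (add \lnot S):
        × closes — contains both S and \lnot S.
  branch 2 (add \lnot R):
    × closes — contains both R and \lnot R.
All 3 branches close.
Every branch closed, so the negation is unsatisfiable and the formula is valid.

Valid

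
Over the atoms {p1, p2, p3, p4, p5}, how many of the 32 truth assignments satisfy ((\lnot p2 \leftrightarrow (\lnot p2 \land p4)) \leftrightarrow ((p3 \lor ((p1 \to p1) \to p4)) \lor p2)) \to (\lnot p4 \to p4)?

20

Initial set: {(((\lnot p2 \leftrightarrow (\lnot p2 \land p4)) \leftrightarrow ((p3 \lor ((p1 \to p1) \to p4)) \lor p2)) \to (\lnot p4 \to p4))}.
(((\lnot p2 \leftrightarrow (\lnot p2 \land p4)) \leftrightarrow ((p3 \lor ((p1 \to p1) \to p4)) \lor p2)) \to (\lnot p4 \to p4)): β-rule — branch into \lnot ((\lnot p2 \leftrightarrow (\lnot p2 \land p4)) \leftrightarrow ((p3 \lor ((p1 \to p1) \to p4)) \lor p2))  //  (\lnot p4 \to p4).
  branch 1 (add \lnot ((\lnot p2 \leftrightarrow (\lnot p2 \land p4)) \leftrightarrow ((p3 \lor ((p1 \to p1) \to p4)) \lor p2))):
    \lnot ((\lnot p2 \leftrightarrow (\lnot p2 \land p4)) \leftrightarrow ((p3 \lor ((p1 \to p1) \to p4)) \lor p2)): β-rule — branch into (\lnot p2 \leftrightarrow (\lnot p2 \land p4)), \lnot ((p3 \lor ((p1 \to p1) \to p4)) \lor p2)  //  \lnot (\lnot p2 \leftrightarrow (\lnot p2 \land p4)), ((p3 \lor ((p1 \to p1) \to p4)) \lor p2).
      branch 1.1 (add (\lnot p2 \leftrightarrow (\lnot p2 \land p4)), \lnot ((p3 \lor ((p1 \to p1) \to p4)) \lor p2)):
        \lnot ((p3 \lor ((p1 \to p1) \to p4)) \lor p2): α-rule — add \lnot (p3 \lor ((p1 \to p1) \to p4)), \lnot p2.
        \lnot (p3 \lor ((p1 \to p1) \to p4)): α-rule — add \lnot p3, \lnot ((p1 \to p1) \to p4).
        \lnot ((p1 \to p1) \to p4): α-rule — add (p1 \to p1), \lnot p4.
        (\lnot p2 \leftrightarrow (\lnot p2 \land p4)): β-rule — branch into \lnot p2, (\lnot p2 \land p4)  //  \lnot \lnot p2, \lnot (\lnot p2 \land p4).
          branch 1.1.1 (add \lnot p2, (\lnot p2 \land p4)):
            (\lnot p2 \land p4): α-rule — add \lnot p2, p4.
            × closes — contains both p4 and \lnot p4.
          branch 1.1.2 (add \lnot \lnot p2, \lnot (\lnot p2 \land p4)):
            × closes — contains both p2 and \lnot p2.
      branch 1.2 (add \lnot (\lnot p2 \leftrightarrow (\lnot p2 \land p4)), ((p3 \lor ((p1 \to p1) \to p4)) \lor p2)):
        \lnot (\lnot p2 \leftrightarrow (\lnot p2 \land p4)): β-rule — branch into \lnot p2, \lnot (\lnot p2 \land p4)  //  \lnot \lnot p2, (\lnot p2 \land p4).
          branch 1.2.1 (add \lnot p2, \lnot (\lnot p2 \land p4)):
            ((p3 \lor ((p1 \to p1) \to p4)) \lor p2): β-rule — branch into (p3 \lor ((p1 \to p1) \to p4))  //  p2.
              branch 1.2.1.1 (add (p3 \lor ((p1 \to p1) \to p4))):
                \lnot (\lnot p2 \land p4): β-rule — branch into \lnot \lnot p2  //  \lnot p4.
                  branch 1.2.1.1.1 (add \lnot \lnot p2):
                    × closes — contains both p2 and \lnot p2.
                  branch 1.2.1.1.2 (add \lnot p4):
                    (p3 \lor ((p1 \to p1) \to p4)): β-rule — branch into p3  //  ((p1 \to p1) \to p4).
                      branch 1.2.1.1.2.1 (add p3):
                        ○ open, literals {p2=0, p3=1, p4=0}.
                      branch 1.2.1.1.2.2 (add ((p1 \to p1) \to p4)):
                        ((p1 \to p1) \to p4): β-rule — branch into \lnot (p1 \to p1)  //  p4.
                          branch 1.2.1.1.2.2.1 (add \lnot (p1 \to p1)):
                            \lnot (p1 \to p1): α-rule — add p1, \lnot p1.
                            × closes — contains both p1 and \lnot p1.
                          branch 1.2.1.1.2.2.2 (add p4):
                            × closes — contains both p4 and \lnot p4.
              branch 1.2.1.2 (add p2):
                × closes — contains both p2 and \lnot p2.
          branch 1.2.2 (add \lnot \lnot p2, (\lnot p2 \land p4)):
            (\lnot p2 \land p4): α-rule — add \lnot p2, p4.
            × closes — contains both p2 and \lnot p2.
  branch 2 (add (\lnot p4 \to p4)):
    (\lnot p4 \to p4): β-rule — branch into \lnot \lnot p4  //  p4.
      branch 2.1 (add \lnot \lnot p4):
        ○ open, literals {p4=1}.
      branch 2.2 (add p4):
        ○ open, literals {p4=1}.
7 branches closed, 3 open.
Each open branch fixes some atoms; the unmentioned ones are free. Counting distinct full assignments: branch {p2=0, p3=1, p4=0} (p1, p5) contributes 4 new; branch {p4=1} (p1, p2, p3, p5) contributes 16 new; branch {p4=1} (p1, p2, p3, p5) contributes 0 new. Total: 20.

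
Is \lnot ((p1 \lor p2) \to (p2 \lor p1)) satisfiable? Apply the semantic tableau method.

Initial set: {\lnot ((p1 \lor p2) \to (p2 \lor p1))}.
\lnot ((p1 \lor p2) \to (p2 \lor p1)): α-rule — add (p1 \lor p2), \lnot (p2 \lor p1).
\lnot (p2 \lor p1): α-rule — add \lnot p2, \lnot p1.
(p1 \lor p2): β-rule — branch into p1  //  p2.
  branch 1 (add p1):
    × closes — contains both p1 and \lnot p1.
  branch 2 (add p2):
    × closes — contains both p2 and \lnot p2.
All 2 branches close.
Every branch closed; the formula is unsatisfiable.

Unsatisfiable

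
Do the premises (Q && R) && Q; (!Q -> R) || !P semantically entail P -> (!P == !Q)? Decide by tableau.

Yes

Initial set: {((Q && R) && Q); ((!Q -> R) || !P); !(P -> (!P == !Q))}.
((Q && R) && Q): α-rule — add (Q && R), Q.
!(P -> (!P == !Q)): α-rule — add P, !(!P == !Q).
(Q && R): α-rule — add Q, R.
((!Q -> R) || !P): β-rule — branch into (!Q -> R)  //  !P.
  branch 1 (add (!Q -> R)):
    !(!P == !Q): β-rule — branch into !P, !!Q  //  !!P, !Q.
      branch 1.1 (add !P, !!Q):
        × closes — contains both P and !P.
      branch 1.2 (add !!P, !Q):
        × closes — contains both Q and !Q.
  branch 2 (add !P):
    × closes — contains both P and !P.
All 3 branches close.
Every branch closed, so the premises entail the conclusion.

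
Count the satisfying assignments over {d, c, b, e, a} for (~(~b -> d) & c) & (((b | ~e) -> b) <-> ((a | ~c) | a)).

Initial set: {((~(~b -> d) & c) & (((b | ~e) -> b) <-> ((a | ~c) | a)))}.
((~(~b -> d) & c) & (((b | ~e) -> b) <-> ((a | ~c) | a))): α-rule — add (~(~b -> d) & c), (((b | ~e) -> b) <-> ((a | ~c) | a)).
(~(~b -> d) & c): α-rule — add ~(~b -> d), c.
~(~b -> d): α-rule — add ~b, ~d.
(((b | ~e) -> b) <-> ((a | ~c) | a)): β-rule — branch into ((b | ~e) -> b), ((a | ~c) | a)  //  ~((b | ~e) -> b), ~((a | ~c) | a).
  branch 1 (add ((b | ~e) -> b), ((a | ~c) | a)):
    ((b | ~e) -> b): β-rule — branch into ~(b | ~e)  //  b.
      branch 1.1 (add ~(b | ~e)):
        ~(b | ~e): α-rule — add ~b, ~~e.
        ((a | ~c) | a): β-rule — branch into (a | ~c)  //  a.
          branch 1.1.1 (add (a | ~c)):
            (a | ~c): β-rule — branch into a  //  ~c.
              branch 1.1.1.1 (add a):
                ○ open, literals {a=1, b=0, c=1, d=0, e=1}.
              branch 1.1.1.2 (add ~c):
                × closes — contains both c and ~c.
          branch 1.1.2 (add a):
            ○ open, literals {a=1, b=0, c=1, d=0, e=1}.
      branch 1.2 (add b):
        × closes — contains both b and ~b.
  branch 2 (add ~((b | ~e) -> b), ~((a | ~c) | a)):
    ~((b | ~e) -> b): α-rule — add (b | ~e), ~b.
    ~((a | ~c) | a): α-rule — add ~(a | ~c), ~a.
    ~(a | ~c): α-rule — add ~a, ~~c.
    (b | ~e): β-rule — branch into b  //  ~e.
      branch 2.1 (add b):
        × closes — contains both b and ~b.
      branch 2.2 (add ~e):
        ○ open, literals {a=0, b=0, c=1, d=0, e=0}.
3 branches closed, 3 open.
Each open branch fixes some atoms; the unmentioned ones are free. Counting distinct full assignments: branch {a=1, b=0, c=1, d=0, e=1} (none free) contributes 1 new; branch {a=1, b=0, c=1, d=0, e=1} (none free) contributes 0 new; branch {a=0, b=0, c=1, d=0, e=0} (none free) contributes 1 new. Total: 2.

2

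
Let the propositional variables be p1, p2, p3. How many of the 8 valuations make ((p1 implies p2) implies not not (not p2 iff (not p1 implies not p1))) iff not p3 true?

4

Initial set: {(((p1 implies p2) implies not not (not p2 iff (not p1 implies not p1))) iff not p3)}.
(((p1 implies p2) implies not not (not p2 iff (not p1 implies not p1))) iff not p3): β-rule — branch into ((p1 implies p2) implies not not (not p2 iff (not p1 implies not p1))), not p3  //  not ((p1 implies p2) implies not not (not p2 iff (not p1 implies not p1))), not not p3.
  branch 1 (add ((p1 implies p2) implies not not (not p2 iff (not p1 implies not p1))), not p3):
    ((p1 implies p2) implies not not (not p2 iff (not p1 implies not p1))): β-rule — branch into not (p1 implies p2)  //  not not (not p2 iff (not p1 implies not p1)).
      branch 1.1 (add not (p1 implies p2)):
        not (p1 implies p2): α-rule — add p1, not p2.
        ○ open, literals {p1=1, p2=0, p3=0}.
      branch 1.2 (add not not (not p2 iff (not p1 implies not p1))):
        not not (not p2 iff (not p1 implies not p1)): drop double negation, giving (not p2 iff (not p1 implies not p1)).
        (not p2 iff (not p1 implies not p1)): β-rule — branch into not p2, (not p1 implies not p1)  //  not not p2, not (not p1 implies not p1).
          branch 1.2.1 (add not p2, (not p1 implies not p1)):
            (not p1 implies not p1): β-rule — branch into not not p1  //  not p1.
              branch 1.2.1.1 (add not not p1):
                ○ open, literals {p1=1, p2=0, p3=0}.
              branch 1.2.1.2 (add not p1):
                ○ open, literals {p1=0, p2=0, p3=0}.
          branch 1.2.2 (add not not p2, not (not p1 implies not p1)):
            not (not p1 implies not p1): α-rule — add not p1, not not p1.
            × closes — contains both p1 and not p1.
  branch 2 (add not ((p1 implies p2) implies not not (not p2 iff (not p1 implies not p1))), not not p3):
    not ((p1 implies p2) implies not not (not p2 iff (not p1 implies not p1))): α-rule — add (p1 implies p2), not not not (not p2 iff (not p1 implies not p1)).
    not not not (not p2 iff (not p1 implies not p1)): drop double negation, giving not (not p2 iff (not p1 implies not p1)).
    (p1 implies p2): β-rule — branch into not p1  //  p2.
      branch 2.1 (add not p1):
        not (not p2 iff (not p1 implies not p1)): β-rule — branch into not p2, not (not p1 implies not p1)  //  not not p2, (not p1 implies not p1).
          branch 2.1.1 (add not p2, not (not p1 implies not p1)):
            not (not p1 implies not p1): α-rule — add not p1, not not p1.
            × closes — contains both p1 and not p1.
          branch 2.1.2 (add not not p2, (not p1 implies not p1)):
            (not p1 implies not p1): β-rule — branch into not not p1  //  not p1.
              branch 2.1.2.1 (add not not p1):
                × closes — contains both p1 and not p1.
              branch 2.1.2.2 (add not p1):
                ○ open, literals {p1=0, p2=1, p3=1}.
      branch 2.2 (add p2):
        not (not p2 iff (not p1 implies not p1)): β-rule — branch into not p2, not (not p1 implies not p1)  //  not not p2, (not p1 implies not p1).
          branch 2.2.1 (add not p2, not (not p1 implies not p1)):
            × closes — contains both p2 and not p2.
          branch 2.2.2 (add not not p2, (not p1 implies not p1)):
            (not p1 implies not p1): β-rule — branch into not not p1  //  not p1.
              branch 2.2.2.1 (add not not p1):
                ○ open, literals {p1=1, p2=1, p3=1}.
              branch 2.2.2.2 (add not p1):
                ○ open, literals {p1=0, p2=1, p3=1}.
4 branches closed, 6 open.
Each open branch fixes some atoms; the unmentioned ones are free. Counting distinct full assignments: branch {p1=1, p2=0, p3=0} (none free) contributes 1 new; branch {p1=1, p2=0, p3=0} (none free) contributes 0 new; branch {p1=0, p2=0, p3=0} (none free) contributes 1 new; branch {p1=0, p2=1, p3=1} (none free) contributes 1 new; branch {p1=1, p2=1, p3=1} (none free) contributes 1 new; branch {p1=0, p2=1, p3=1} (none free) contributes 0 new. Total: 4.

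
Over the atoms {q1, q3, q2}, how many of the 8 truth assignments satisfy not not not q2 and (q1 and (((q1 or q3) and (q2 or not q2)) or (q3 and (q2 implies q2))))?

2

Initial set: {(not not not q2 and (q1 and (((q1 or q3) and (q2 or not q2)) or (q3 and (q2 implies q2)))))}.
(not not not q2 and (q1 and (((q1 or q3) and (q2 or not q2)) or (q3 and (q2 implies q2))))): α-rule — add not not not q2, (q1 and (((q1 or q3) and (q2 or not q2)) or (q3 and (q2 implies q2)))).
not not not q2: drop double negation, giving not q2.
(q1 and (((q1 or q3) and (q2 or not q2)) or (q3 and (q2 implies q2)))): α-rule — add q1, (((q1 or q3) and (q2 or not q2)) or (q3 and (q2 implies q2))).
(((q1 or q3) and (q2 or not q2)) or (q3 and (q2 implies q2))): β-rule — branch into ((q1 or q3) and (q2 or not q2))  //  (q3 and (q2 implies q2)).
  branch 1 (add ((q1 or q3) and (q2 or not q2))):
    ((q1 or q3) and (q2 or not q2)): α-rule — add (q1 or q3), (q2 or not q2).
    (q1 or q3): β-rule — branch into q1  //  q3.
      branch 1.1 (add q1):
        (q2 or not q2): β-rule — branch into q2  //  not q2.
          branch 1.1.1 (add q2):
            × closes — contains both q2 and not q2.
          branch 1.1.2 (add not q2):
            ○ open, literals {q1=true, q2=false}.
      branch 1.2 (add q3):
        (q2 or not q2): β-rule — branch into q2  //  not q2.
          branch 1.2.1 (add q2):
            × closes — contains both q2 and not q2.
          branch 1.2.2 (add not q2):
            ○ open, literals {q1=true, q2=false, q3=true}.
  branch 2 (add (q3 and (q2 implies q2))):
    (q3 and (q2 implies q2)): α-rule — add q3, (q2 implies q2).
    (q2 implies q2): β-rule — branch into not q2  //  q2.
      branch 2.1 (add not q2):
        ○ open, literals {q1=true, q2=false, q3=true}.
      branch 2.2 (add q2):
        × closes — contains both q2 and not q2.
3 branches closed, 3 open.
Each open branch fixes some atoms; the unmentioned ones are free. Counting distinct full assignments: branch {q1=true, q2=false} (q3) contributes 2 new; branch {q1=true, q2=false, q3=true} (none free) contributes 0 new; branch {q1=true, q2=false, q3=true} (none free) contributes 0 new. Total: 2.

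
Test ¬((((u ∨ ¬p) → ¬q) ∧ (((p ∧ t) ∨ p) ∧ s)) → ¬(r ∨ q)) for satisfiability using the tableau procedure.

Satisfiable

Initial set: {T ¬((((u ∨ ¬p) → ¬q) ∧ (((p ∧ t) ∨ p) ∧ s)) → ¬(r ∨ q))}.
T ¬((((u ∨ ¬p) → ¬q) ∧ (((p ∧ t) ∨ p) ∧ s)) → ¬(r ∨ q)): α-rule — add T (((u ∨ ¬p) → ¬q) ∧ (((p ∧ t) ∨ p) ∧ s)), F ¬(r ∨ q).
T (((u ∨ ¬p) → ¬q) ∧ (((p ∧ t) ∨ p) ∧ s)): α-rule — add T ((u ∨ ¬p) → ¬q), T (((p ∧ t) ∨ p) ∧ s).
T (((p ∧ t) ∨ p) ∧ s): α-rule — add T ((p ∧ t) ∨ p), T s.
F ¬(r ∨ q): β-rule — branch into T r  //  T q.
  branch 1 (add T r):
    T ((u ∨ ¬p) → ¬q): β-rule — branch into F (u ∨ ¬p)  //  T ¬q.
      branch 1.1 (add F (u ∨ ¬p)):
        F (u ∨ ¬p): α-rule — add F u, F ¬p.
        T ((p ∧ t) ∨ p): β-rule — branch into T (p ∧ t)  //  T p.
          branch 1.1.1 (add T (p ∧ t)):
            T (p ∧ t): α-rule — add T p, T t.
            ○ open, literals {p=1, r=1, s=1, t=1, u=0}.
          branch 1.1.2 (add T p):
            ○ open, literals {p=1, r=1, s=1, u=0}.
      branch 1.2 (add T ¬q):
        T ((p ∧ t) ∨ p): β-rule — branch into T (p ∧ t)  //  T p.
          branch 1.2.1 (add T (p ∧ t)):
            T (p ∧ t): α-rule — add T p, T t.
            ○ open, literals {p=1, q=0, r=1, s=1, t=1}.
          branch 1.2.2 (add T p):
            ○ open, literals {p=1, q=0, r=1, s=1}.
  branch 2 (add T q):
    T ((u ∨ ¬p) → ¬q): β-rule — branch into F (u ∨ ¬p)  //  T ¬q.
      branch 2.1 (add F (u ∨ ¬p)):
        F (u ∨ ¬p): α-rule — add F u, F ¬p.
        T ((p ∧ t) ∨ p): β-rule — branch into T (p ∧ t)  //  T p.
          branch 2.1.1 (add T (p ∧ t)):
            T (p ∧ t): α-rule — add T p, T t.
            ○ open, literals {p=1, q=1, s=1, t=1, u=0}.
          branch 2.1.2 (add T p):
            ○ open, literals {p=1, q=1, s=1, u=0}.
      branch 2.2 (add T ¬q):
        × closes — contains both q and ¬q.
1 branch closed, 6 open.
An open branch gives a satisfying assignment: p=1, r=1, s=1, t=1, u=0.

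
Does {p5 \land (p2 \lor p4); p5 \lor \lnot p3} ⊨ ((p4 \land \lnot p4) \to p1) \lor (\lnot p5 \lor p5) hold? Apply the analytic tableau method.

Initial set: {(p5 \land (p2 \lor p4)); (p5 \lor \lnot p3); \lnot (((p4 \land \lnot p4) \to p1) \lor (\lnot p5 \lor p5))}.
(p5 \land (p2 \lor p4)): α-rule — add p5, (p2 \lor p4).
\lnot (((p4 \land \lnot p4) \to p1) \lor (\lnot p5 \lor p5)): α-rule — add \lnot ((p4 \land \lnot p4) \to p1), \lnot (\lnot p5 \lor p5).
\lnot ((p4 \land \lnot p4) \to p1): α-rule — add (p4 \land \lnot p4), \lnot p1.
\lnot (\lnot p5 \lor p5): α-rule — add \lnot \lnot p5, \lnot p5.
× closes — contains both p5 and \lnot p5.
All 1 branch closes.
Every branch closed, so the premises entail the conclusion.

Yes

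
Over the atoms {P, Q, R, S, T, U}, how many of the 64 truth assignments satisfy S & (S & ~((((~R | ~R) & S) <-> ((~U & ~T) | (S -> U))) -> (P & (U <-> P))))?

12

Initial set: {(S & (S & ~((((~R | ~R) & S) <-> ((~U & ~T) | (S -> U))) -> (P & (U <-> P)))))}.
(S & (S & ~((((~R | ~R) & S) <-> ((~U & ~T) | (S -> U))) -> (P & (U <-> P))))): α-rule — add S, (S & ~((((~R | ~R) & S) <-> ((~U & ~T) | (S -> U))) -> (P & (U <-> P)))).
(S & ~((((~R | ~R) & S) <-> ((~U & ~T) | (S -> U))) -> (P & (U <-> P)))): α-rule — add S, ~((((~R | ~R) & S) <-> ((~U & ~T) | (S -> U))) -> (P & (U <-> P))).
~((((~R | ~R) & S) <-> ((~U & ~T) | (S -> U))) -> (P & (U <-> P))): α-rule — add (((~R | ~R) & S) <-> ((~U & ~T) | (S -> U))), ~(P & (U <-> P)).
(((~R | ~R) & S) <-> ((~U & ~T) | (S -> U))): β-rule — branch into ((~R | ~R) & S), ((~U & ~T) | (S -> U))  //  ~((~R | ~R) & S), ~((~U & ~T) | (S -> U)).
  branch 1 (add ((~R | ~R) & S), ((~U & ~T) | (S -> U))):
    ((~R | ~R) & S): α-rule — add (~R | ~R), S.
    ~(P & (U <-> P)): β-rule — branch into ~P  //  ~(U <-> P).
      branch 1.1 (add ~P):
        ((~U & ~T) | (S -> U)): β-rule — branch into (~U & ~T)  //  (S -> U).
          branch 1.1.1 (add (~U & ~T)):
            (~U & ~T): α-rule — add ~U, ~T.
            (~R | ~R): β-rule — branch into ~R  //  ~R.
              branch 1.1.1.1 (add ~R):
                ○ open, literals {P=0, R=0, S=1, T=0, U=0}.
              branch 1.1.1.2 (add ~R):
                ○ open, literals {P=0, R=0, S=1, T=0, U=0}.
          branch 1.1.2 (add (S -> U)):
            (~R | ~R): β-rule — branch into ~R  //  ~R.
              branch 1.1.2.1 (add ~R):
                (S -> U): β-rule — branch into ~S  //  U.
                  branch 1.1.2.1.1 (add ~S):
                    × closes — contains both S and ~S.
                  branch 1.1.2.1.2 (add U):
                    ○ open, literals {P=0, R=0, S=1, U=1}.
              branch 1.1.2.2 (add ~R):
                (S -> U): β-rule — branch into ~S  //  U.
                  branch 1.1.2.2.1 (add ~S):
                    × closes — contains both S and ~S.
                  branch 1.1.2.2.2 (add U):
                    ○ open, literals {P=0, R=0, S=1, U=1}.
      branch 1.2 (add ~(U <-> P)):
        ((~U & ~T) | (S -> U)): β-rule — branch into (~U & ~T)  //  (S -> U).
          branch 1.2.1 (add (~U & ~T)):
            (~U & ~T): α-rule — add ~U, ~T.
            (~R | ~R): β-rule — branch into ~R  //  ~R.
              branch 1.2.1.1 (add ~R):
                ~(U <-> P): β-rule — branch into U, ~P  //  ~U, P.
                  branch 1.2.1.1.1 (add U, ~P):
                    × closes — contains both U and ~U.
                  branch 1.2.1.1.2 (add ~U, P):
                    ○ open, literals {P=1, R=0, S=1, T=0, U=0}.
              branch 1.2.1.2 (add ~R):
                ~(U <-> P): β-rule — branch into U, ~P  //  ~U, P.
                  branch 1.2.1.2.1 (add U, ~P):
                    × closes — contains both U and ~U.
                  branch 1.2.1.2.2 (add ~U, P):
                    ○ open, literals {P=1, R=0, S=1, T=0, U=0}.
          branch 1.2.2 (add (S -> U)):
            (~R | ~R): β-rule — branch into ~R  //  ~R.
              branch 1.2.2.1 (add ~R):
                ~(U <-> P): β-rule — branch into U, ~P  //  ~U, P.
                  branch 1.2.2.1.1 (add U, ~P):
                    (S -> U): β-rule — branch into ~S  //  U.
                      branch 1.2.2.1.1.1 (add ~S):
                        × closes — contains both S and ~S.
                      branch 1.2.2.1.1.2 (add U):
                        ○ open, literals {P=0, R=0, S=1, U=1}.
                  branch 1.2.2.1.2 (add ~U, P):
                    (S -> U): β-rule — branch into ~S  //  U.
                      branch 1.2.2.1.2.1 (add ~S):
                        × closes — contains both S and ~S.
                      branch 1.2.2.1.2.2 (add U):
                        × closes — contains both U and ~U.
              branch 1.2.2.2 (add ~R):
                ~(U <-> P): β-rule — branch into U, ~P  //  ~U, P.
                  branch 1.2.2.2.1 (add U, ~P):
                    (S -> U): β-rule — branch into ~S  //  U.
                      branch 1.2.2.2.1.1 (add ~S):
                        × closes — contains both S and ~S.
                      branch 1.2.2.2.1.2 (add U):
                        ○ open, literals {P=0, R=0, S=1, U=1}.
                  branch 1.2.2.2.2 (add ~U, P):
                    (S -> U): β-rule — branch into ~S  //  U.
                      branch 1.2.2.2.2.1 (add ~S):
                        × closes — contains both S and ~S.
                      branch 1.2.2.2.2.2 (add U):
                        × closes — contains both U and ~U.
  branch 2 (add ~((~R | ~R) & S), ~((~U & ~T) | (S -> U))):
    ~((~U & ~T) | (S -> U)): α-rule — add ~(~U & ~T), ~(S -> U).
    ~(S -> U): α-rule — add S, ~U.
    ~(P & (U <-> P)): β-rule — branch into ~P  //  ~(U <-> P).
      branch 2.1 (add ~P):
        ~((~R | ~R) & S): β-rule — branch into ~(~R | ~R)  //  ~S.
          branch 2.1.1 (add ~(~R | ~R)):
            ~(~R | ~R): α-rule — add ~~R, ~~R.
            ~(~U & ~T): β-rule — branch into ~~U  //  ~~T.
              branch 2.1.1.1 (add ~~U):
                × closes — contains both U and ~U.
              branch 2.1.1.2 (add ~~T):
                ○ open, literals {P=0, R=1, S=1, T=1, U=0}.
          branch 2.1.2 (add ~S):
            × closes — contains both S and ~S.
      branch 2.2 (add ~(U <-> P)):
        ~((~R | ~R) & S): β-rule — branch into ~(~R | ~R)  //  ~S.
          branch 2.2.1 (add ~(~R | ~R)):
            ~(~R | ~R): α-rule — add ~~R, ~~R.
            ~(~U & ~T): β-rule — branch into ~~U  //  ~~T.
              branch 2.2.1.1 (add ~~U):
                × closes — contains both U and ~U.
              branch 2.2.1.2 (add ~~T):
                ~(U <-> P): β-rule — branch into U, ~P  //  ~U, P.
                  branch 2.2.1.2.1 (add U, ~P):
                    × closes — contains both U and ~U.
                  branch 2.2.1.2.2 (add ~U, P):
                    ○ open, literals {P=1, R=1, S=1, T=1, U=0}.
          branch 2.2.2 (add ~S):
            × closes — contains both S and ~S.
15 branches closed, 10 open.
Each open branch fixes some atoms; the unmentioned ones are free. Counting distinct full assignments: branch {P=0, R=0, S=1, T=0, U=0} (Q) contributes 2 new; branch {P=0, R=0, S=1, T=0, U=0} (Q) contributes 0 new; branch {P=0, R=0, S=1, U=1} (Q, T) contributes 4 new; branch {P=0, R=0, S=1, U=1} (Q, T) contributes 0 new; branch {P=1, R=0, S=1, T=0, U=0} (Q) contributes 2 new; branch {P=1, R=0, S=1, T=0, U=0} (Q) contributes 0 new; branch {P=0, R=0, S=1, U=1} (Q, T) contributes 0 new; branch {P=0, R=0, S=1, U=1} (Q, T) contributes 0 new; branch {P=0, R=1, S=1, T=1, U=0} (Q) contributes 2 new; branch {P=1, R=1, S=1, T=1, U=0} (Q) contributes 2 new. Total: 12.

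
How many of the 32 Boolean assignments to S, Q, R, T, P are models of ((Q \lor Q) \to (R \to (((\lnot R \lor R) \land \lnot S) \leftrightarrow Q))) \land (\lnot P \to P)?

Initial set: {(((Q \lor Q) \to (R \to (((\lnot R \lor R) \land \lnot S) \leftrightarrow Q))) \land (\lnot P \to P))}.
(((Q \lor Q) \to (R \to (((\lnot R \lor R) \land \lnot S) \leftrightarrow Q))) \land (\lnot P \to P)): α-rule — add ((Q \lor Q) \to (R \to (((\lnot R \lor R) \land \lnot S) \leftrightarrow Q))), (\lnot P \to P).
((Q \lor Q) \to (R \to (((\lnot R \lor R) \land \lnot S) \leftrightarrow Q))): β-rule — branch into \lnot (Q \lor Q)  //  (R \to (((\lnot R \lor R) \land \lnot S) \leftrightarrow Q)).
  branch 1 (add \lnot (Q \lor Q)):
    \lnot (Q \lor Q): α-rule — add \lnot Q, \lnot Q.
    (\lnot P \to P): β-rule — branch into \lnot \lnot P  //  P.
      branch 1.1 (add \lnot \lnot P):
        ○ open, literals {P=1, Q=0}.
      branch 1.2 (add P):
        ○ open, literals {P=1, Q=0}.
  branch 2 (add (R \to (((\lnot R \lor R) \land \lnot S) \leftrightarrow Q))):
    (\lnot P \to P): β-rule — branch into \lnot \lnot P  //  P.
      branch 2.1 (add \lnot \lnot P):
        (R \to (((\lnot R \lor R) \land \lnot S) \leftrightarrow Q)): β-rule — branch into \lnot R  //  (((\lnot R \lor R) \land \lnot S) \leftrightarrow Q).
          branch 2.1.1 (add \lnot R):
            ○ open, literals {P=1, R=0}.
          branch 2.1.2 (add (((\lnot R \lor R) \land \lnot S) \leftrightarrow Q)):
            (((\lnot R \lor R) \land \lnot S) \leftrightarrow Q): β-rule — branch into ((\lnot R \lor R) \land \lnot S), Q  //  \lnot ((\lnot R \lor R) \land \lnot S), \lnot Q.
              branch 2.1.2.1 (add ((\lnot R \lor R) \land \lnot S), Q):
                ((\lnot R \lor R) \land \lnot S): α-rule — add (\lnot R \lor R), \lnot S.
                (\lnot R \lor R): β-rule — branch into \lnot R  //  R.
                  branch 2.1.2.1.1 (add \lnot R):
                    ○ open, literals {P=1, Q=1, R=0, S=0}.
                  branch 2.1.2.1.2 (add R):
                    ○ open, literals {P=1, Q=1, R=1, S=0}.
              branch 2.1.2.2 (add \lnot ((\lnot R \lor R) \land \lnot S), \lnot Q):
                \lnot ((\lnot R \lor R) \land \lnot S): β-rule — branch into \lnot (\lnot R \lor R)  //  \lnot \lnot S.
                  branch 2.1.2.2.1 (add \lnot (\lnot R \lor R)):
                    \lnot (\lnot R \lor R): α-rule — add \lnot \lnot R, \lnot R.
                    × closes — contains both R and \lnot R.
                  branch 2.1.2.2.2 (add \lnot \lnot S):
                    ○ open, literals {P=1, Q=0, S=1}.
      branch 2.2 (add P):
        (R \to (((\lnot R \lor R) \land \lnot S) \leftrightarrow Q)): β-rule — branch into \lnot R  //  (((\lnot R \lor R) \land \lnot S) \leftrightarrow Q).
          branch 2.2.1 (add \lnot R):
            ○ open, literals {P=1, R=0}.
          branch 2.2.2 (add (((\lnot R \lor R) \land \lnot S) \leftrightarrow Q)):
            (((\lnot R \lor R) \land \lnot S) \leftrightarrow Q): β-rule — branch into ((\lnot R \lor R) \land \lnot S), Q  //  \lnot ((\lnot R \lor R) \land \lnot S), \lnot Q.
              branch 2.2.2.1 (add ((\lnot R \lor R) \land \lnot S), Q):
                ((\lnot R \lor R) \land \lnot S): α-rule — add (\lnot R \lor R), \lnot S.
                (\lnot R \lor R): β-rule — branch into \lnot R  //  R.
                  branch 2.2.2.1.1 (add \lnot R):
                    ○ open, literals {P=1, Q=1, R=0, S=0}.
                  branch 2.2.2.1.2 (add R):
                    ○ open, literals {P=1, Q=1, R=1, S=0}.
              branch 2.2.2.2 (add \lnot ((\lnot R \lor R) \land \lnot S), \lnot Q):
                \lnot ((\lnot R \lor R) \land \lnot S): β-rule — branch into \lnot (\lnot R \lor R)  //  \lnot \lnot S.
                  branch 2.2.2.2.1 (add \lnot (\lnot R \lor R)):
                    \lnot (\lnot R \lor R): α-rule — add \lnot \lnot R, \lnot R.
                    × closes — contains both R and \lnot R.
                  branch 2.2.2.2.2 (add \lnot \lnot S):
                    ○ open, literals {P=1, Q=0, S=1}.
2 branches closed, 10 open.
Each open branch fixes some atoms; the unmentioned ones are free. Counting distinct full assignments: branch {P=1, Q=0} (S, R, T) contributes 8 new; branch {P=1, Q=0} (S, R, T) contributes 0 new; branch {P=1, R=0} (S, Q, T) contributes 4 new; branch {P=1, Q=1, R=0, S=0} (T) contributes 0 new; branch {P=1, Q=1, R=1, S=0} (T) contributes 2 new; branch {P=1, Q=0, S=1} (R, T) contributes 0 new; branch {P=1, R=0} (S, Q, T) contributes 0 new; branch {P=1, Q=1, R=0, S=0} (T) contributes 0 new; branch {P=1, Q=1, R=1, S=0} (T) contributes 0 new; branch {P=1, Q=0, S=1} (R, T) contributes 0 new. Total: 14.

14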